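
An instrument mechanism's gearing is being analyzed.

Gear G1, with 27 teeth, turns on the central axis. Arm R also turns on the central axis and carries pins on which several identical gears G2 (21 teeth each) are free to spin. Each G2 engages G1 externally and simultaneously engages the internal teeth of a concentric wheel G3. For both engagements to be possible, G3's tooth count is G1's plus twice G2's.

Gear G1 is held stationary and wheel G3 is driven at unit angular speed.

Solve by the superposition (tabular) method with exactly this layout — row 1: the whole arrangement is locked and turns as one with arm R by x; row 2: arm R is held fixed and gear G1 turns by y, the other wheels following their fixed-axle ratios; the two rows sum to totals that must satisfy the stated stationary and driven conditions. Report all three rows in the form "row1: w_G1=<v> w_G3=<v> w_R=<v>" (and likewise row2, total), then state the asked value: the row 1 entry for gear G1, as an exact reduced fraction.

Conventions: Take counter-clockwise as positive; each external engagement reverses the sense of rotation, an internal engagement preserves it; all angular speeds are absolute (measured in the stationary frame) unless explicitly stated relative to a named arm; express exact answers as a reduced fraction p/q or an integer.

recognized (axles ride arm R): planetary set, 27/21/69 teeth
superposition row 1 [locked train]: every member turns x
row 2: sun turns y, ring = −(27/69)·y, arm 0
boundary: total ω_sun = x + y = 0 and total ω_ring = x − (27/69)·y = 1  ⇒  y = -23/32, x = 23/32
row 2 ring = −(27/69)·(-23/32) = 9/32
totals (row 1 + row 2): sun 23/32 + (-23/32) = 0, ring 23/32 + 9/32 = 1, arm 23/32 + 0 = 23/32
asked cell (row1, sun) = 23/32

row1: w_G1=23/32 w_G3=23/32 w_R=23/32
row2: w_G1=-23/32 w_G3=9/32 w_R=0
total: w_G1=0 w_G3=1 w_R=23/32
asked value: 23/32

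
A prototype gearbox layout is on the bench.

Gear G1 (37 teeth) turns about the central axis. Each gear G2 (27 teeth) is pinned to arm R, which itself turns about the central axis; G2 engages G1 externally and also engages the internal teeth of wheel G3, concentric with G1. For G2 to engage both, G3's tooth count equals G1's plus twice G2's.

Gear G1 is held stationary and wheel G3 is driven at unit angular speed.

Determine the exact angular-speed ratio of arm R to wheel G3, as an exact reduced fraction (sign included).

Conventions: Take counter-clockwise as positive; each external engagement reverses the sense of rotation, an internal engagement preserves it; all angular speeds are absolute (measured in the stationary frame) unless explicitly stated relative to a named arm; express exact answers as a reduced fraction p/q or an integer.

91/128

planetary set (37T centre, 27T on arm, 91T internal) — Willis relation
ring teeth: 37 + 2·27 = 91
37(ω_sun−ω_arm) = −91(ω_ring−ω_arm),  ω_sun = 0, ω_ring = 1
37(0−ω_arm) = −91(1−ω_arm)  ⇒  128·ω_arm = 91  ⇒  ω_arm = 91/128
ω_out/ω_in = 91/128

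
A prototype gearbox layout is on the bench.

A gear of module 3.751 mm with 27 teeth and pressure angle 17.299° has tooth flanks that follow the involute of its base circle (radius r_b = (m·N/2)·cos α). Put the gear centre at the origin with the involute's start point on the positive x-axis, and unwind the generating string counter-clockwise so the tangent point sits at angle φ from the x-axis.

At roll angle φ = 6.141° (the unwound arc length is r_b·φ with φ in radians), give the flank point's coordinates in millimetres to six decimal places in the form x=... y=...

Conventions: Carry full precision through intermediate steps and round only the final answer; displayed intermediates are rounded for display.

single-mesh involute tooth geometry (27T wheel at module 3.751)
pitch radius r_p = m·N/2 = 3.751·27/2 = 50.638500
base radius r_b = r_p·cos α = 50.638500·cos 17.299° = 48.347918
roll angle φ = 6.141° = 0.10718067 rad
x = r_b·(cos φ + φ·sin φ) = 48.624824
y = r_b·(sin φ − φ·cos φ) = 0.019820

x=48.624824 y=0.019820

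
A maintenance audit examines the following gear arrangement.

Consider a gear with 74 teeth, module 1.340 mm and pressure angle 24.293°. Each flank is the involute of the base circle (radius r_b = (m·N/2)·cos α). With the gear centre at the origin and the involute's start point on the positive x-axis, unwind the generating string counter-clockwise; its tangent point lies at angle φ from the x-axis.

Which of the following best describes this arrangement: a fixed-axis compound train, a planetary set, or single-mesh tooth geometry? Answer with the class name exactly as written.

single-mesh tooth geometry

class = single-mesh tooth geometry [base-circle involute, m = 1.340, 74T]
classification: single-mesh tooth geometry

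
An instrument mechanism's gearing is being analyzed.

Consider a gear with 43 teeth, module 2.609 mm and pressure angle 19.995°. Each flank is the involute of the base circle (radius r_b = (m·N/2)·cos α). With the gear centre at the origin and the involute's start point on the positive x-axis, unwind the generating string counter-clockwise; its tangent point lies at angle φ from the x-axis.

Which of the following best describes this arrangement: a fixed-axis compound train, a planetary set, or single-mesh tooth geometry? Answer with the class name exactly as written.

single-mesh tooth geometry

class = single-mesh tooth geometry [base-circle involute, m = 2.609, 43T]
classification: single-mesh tooth geometry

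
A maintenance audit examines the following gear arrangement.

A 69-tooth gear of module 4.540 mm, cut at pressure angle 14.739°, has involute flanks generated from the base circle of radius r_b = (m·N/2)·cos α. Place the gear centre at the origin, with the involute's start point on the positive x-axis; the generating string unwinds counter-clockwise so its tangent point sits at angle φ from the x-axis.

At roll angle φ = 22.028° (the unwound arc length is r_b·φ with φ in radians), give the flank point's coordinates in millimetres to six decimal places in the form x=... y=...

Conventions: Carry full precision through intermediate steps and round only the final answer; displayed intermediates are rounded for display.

x=162.260629 y=2.827139

class = single-mesh tooth geometry [base-circle involute, m = 4.540, 69T]
pitch radius r_p = m·N/2 = 4.540·69/2 = 156.630000
base radius r_b = r_p·cos α = 156.630000·cos 14.739° = 151.476059
roll angle φ = 22.028° = 0.38446113 rad
x = r_b·(cos φ + φ·sin φ) = 162.260629
y = r_b·(sin φ − φ·cos φ) = 2.827139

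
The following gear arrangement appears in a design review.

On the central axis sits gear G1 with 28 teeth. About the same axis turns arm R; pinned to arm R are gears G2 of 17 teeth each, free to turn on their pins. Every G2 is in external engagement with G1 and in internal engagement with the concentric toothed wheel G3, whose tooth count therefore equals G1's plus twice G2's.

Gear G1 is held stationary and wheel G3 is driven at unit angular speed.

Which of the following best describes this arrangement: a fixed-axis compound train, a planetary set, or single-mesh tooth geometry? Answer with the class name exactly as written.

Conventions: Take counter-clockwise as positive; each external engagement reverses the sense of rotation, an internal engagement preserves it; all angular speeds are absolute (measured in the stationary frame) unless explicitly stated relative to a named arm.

recognized (axles ride arm R): planetary set, 28/17/62 teeth
classification: planetary set

planetary set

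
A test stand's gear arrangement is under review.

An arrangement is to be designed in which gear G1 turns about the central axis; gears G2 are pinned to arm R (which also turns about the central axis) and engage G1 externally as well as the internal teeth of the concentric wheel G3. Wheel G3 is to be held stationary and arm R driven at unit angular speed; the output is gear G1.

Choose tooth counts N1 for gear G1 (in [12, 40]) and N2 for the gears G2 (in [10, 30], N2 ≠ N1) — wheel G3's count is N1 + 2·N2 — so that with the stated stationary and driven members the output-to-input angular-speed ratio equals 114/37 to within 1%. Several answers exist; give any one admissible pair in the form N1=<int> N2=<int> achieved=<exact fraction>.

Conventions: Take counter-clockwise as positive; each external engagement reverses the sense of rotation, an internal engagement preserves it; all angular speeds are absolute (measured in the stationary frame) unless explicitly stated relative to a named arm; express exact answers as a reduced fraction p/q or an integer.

N1=37 N2=20 achieved=114/37

topology: planetary set — design target 114/37, arm = carrier (Willis)
Willis with ω_ring = 0: ω_sun/ω_arm = (N1+N3)/N1; set equal to 114/37  ⇒  N3/N1 = 114/37 − 1 = 77/37
N3 = N1 + 2·N2  ⇒  N2/N1 = (N3/N1 − 1)/2 = (77/37 − 1)/2 = 20/37
smallest multiple with N1 ≥ 12 and N2 ≥ 10: k = 1  ⇒  N1 = 1·37 = 37, N2 = 1·20 = 20 (N1 ≤ 40, N2 ≤ 30, N2 ≠ N1 ✓), N3 = 37 + 2·20 = 77
check: (N1+N3)/N1 with N1 = 37, N3 = 77 gives 114/37; |achieved − target| = 0 ≤ 57/1850 ✓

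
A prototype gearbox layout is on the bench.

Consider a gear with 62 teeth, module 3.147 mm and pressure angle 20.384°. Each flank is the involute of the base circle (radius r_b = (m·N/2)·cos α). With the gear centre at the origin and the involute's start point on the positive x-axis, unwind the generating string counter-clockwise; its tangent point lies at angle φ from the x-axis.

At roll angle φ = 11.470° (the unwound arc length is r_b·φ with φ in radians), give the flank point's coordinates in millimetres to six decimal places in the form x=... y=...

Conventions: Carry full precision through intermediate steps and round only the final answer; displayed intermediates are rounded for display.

recognized (one wheel, involute flank): single-mesh tooth geometry, m = 3.147, N = 62
pitch radius r_p = m·N/2 = 3.147·62/2 = 97.557000
base radius r_b = r_p·cos α = 97.557000·cos 20.384° = 91.447912
roll angle φ = 11.470° = 0.20018927 rad
x = r_b·(cos φ + φ·sin φ) = 93.262015
y = r_b·(sin φ − φ·cos φ) = 0.243575

x=93.262015 y=0.243575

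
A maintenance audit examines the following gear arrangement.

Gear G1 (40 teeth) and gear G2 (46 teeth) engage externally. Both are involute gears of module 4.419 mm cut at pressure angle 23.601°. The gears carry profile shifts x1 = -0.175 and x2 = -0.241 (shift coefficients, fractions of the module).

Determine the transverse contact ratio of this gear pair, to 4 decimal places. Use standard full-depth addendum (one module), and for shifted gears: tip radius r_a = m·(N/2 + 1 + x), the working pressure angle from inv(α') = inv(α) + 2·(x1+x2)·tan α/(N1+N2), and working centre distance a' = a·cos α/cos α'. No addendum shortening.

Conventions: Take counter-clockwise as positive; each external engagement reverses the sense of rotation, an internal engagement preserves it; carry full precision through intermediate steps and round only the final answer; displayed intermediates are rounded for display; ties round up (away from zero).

topology: single-mesh involute geometry — m = 4.419, 40T/46T pair
base radii: r_b1 = 80.987520, r_b2 = 93.135649
tip radii: r_a1 = 92.025675, r_a2 = 104.991021
inv(α') = inv(23.601°) + 2·(-0.175-0.241)·tan α/(40+46) = 0.02076803  ⇒  α' = 22.24760°
a' = a·cos α / cos α' = 190.0170·cos 23.601°/cos 22.24760° = 188.128110
action lengths: √(r_a1²−r_b1²) = 43.700645, √(r_a2²−r_b2²) = 48.465095
base pitch p_b = π·m·cos α = 12.721490
CR = (43.700645 + 48.465095 − 188.128110·sin 22.24760°)/12.721490 = 1.645922
contact ratio ≈ 1.6459

1.6459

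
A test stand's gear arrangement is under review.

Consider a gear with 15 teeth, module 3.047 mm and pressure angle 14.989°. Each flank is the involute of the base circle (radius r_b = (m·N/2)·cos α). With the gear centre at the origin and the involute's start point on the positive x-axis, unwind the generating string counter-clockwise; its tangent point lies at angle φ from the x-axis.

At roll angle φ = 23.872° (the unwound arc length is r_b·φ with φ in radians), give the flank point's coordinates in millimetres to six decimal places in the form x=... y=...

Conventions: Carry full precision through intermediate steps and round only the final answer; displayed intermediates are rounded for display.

x=23.908631 y=0.523021

topology: single-mesh involute geometry — m = 3.047, N = 15
pitch radius r_p = m·N/2 = 3.047·15/2 = 22.852500
base radius r_b = r_p·cos α = 22.852500·cos 14.989° = 22.074955
roll angle φ = 23.872° = 0.41664500 rad
x = r_b·(cos φ + φ·sin φ) = 23.908631
y = r_b·(sin φ − φ·cos φ) = 0.523021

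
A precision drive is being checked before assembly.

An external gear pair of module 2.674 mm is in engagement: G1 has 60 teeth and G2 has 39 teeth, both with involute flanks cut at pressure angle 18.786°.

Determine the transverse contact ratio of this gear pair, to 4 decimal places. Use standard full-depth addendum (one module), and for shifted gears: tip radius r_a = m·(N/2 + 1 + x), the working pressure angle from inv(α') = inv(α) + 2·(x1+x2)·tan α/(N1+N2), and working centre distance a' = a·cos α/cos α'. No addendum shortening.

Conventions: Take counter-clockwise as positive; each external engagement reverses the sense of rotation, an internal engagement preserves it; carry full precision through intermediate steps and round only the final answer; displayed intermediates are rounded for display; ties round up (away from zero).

single-mesh involute tooth geometry (60T engaging 39T at module 2.674)
base radii: r_b1 = 75.946518, r_b2 = 49.365237
tip radii: r_a1 = 82.894000, r_a2 = 54.817000
no profile shift: α' = α, a' = a
action lengths: √(r_a1²−r_b1²) = 33.219597, √(r_a2²−r_b2²) = 23.832265
base pitch p_b = π·m·cos α = 7.953101
CR = (33.219597 + 23.832265 − 132.363000·sin 18.78600°)/7.953101 = 1.813937
contact ratio ≈ 1.8139

1.8139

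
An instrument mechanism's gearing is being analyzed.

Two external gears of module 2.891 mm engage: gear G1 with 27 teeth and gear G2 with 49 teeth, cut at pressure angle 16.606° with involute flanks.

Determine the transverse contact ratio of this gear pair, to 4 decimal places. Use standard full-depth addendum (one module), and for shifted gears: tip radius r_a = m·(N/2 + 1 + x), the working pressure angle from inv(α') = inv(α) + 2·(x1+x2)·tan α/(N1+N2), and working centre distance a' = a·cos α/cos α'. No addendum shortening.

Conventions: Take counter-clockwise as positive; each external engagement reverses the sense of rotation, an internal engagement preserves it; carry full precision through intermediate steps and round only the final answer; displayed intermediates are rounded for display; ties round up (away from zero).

1.8734

topology: single-mesh involute geometry — m = 2.891, 27T/49T pair
base radii: r_b1 = 37.400725, r_b2 = 67.875389
tip radii: r_a1 = 41.919500, r_a2 = 73.720500
no profile shift: α' = α, a' = a
action lengths: √(r_a1²−r_b1²) = 18.932255, √(r_a2²−r_b2²) = 28.768796
base pitch p_b = π·m·cos α = 8.703544
CR = (18.932255 + 28.768796 − 109.858000·sin 16.60600°)/8.703544 = 1.873360
contact ratio ≈ 1.8734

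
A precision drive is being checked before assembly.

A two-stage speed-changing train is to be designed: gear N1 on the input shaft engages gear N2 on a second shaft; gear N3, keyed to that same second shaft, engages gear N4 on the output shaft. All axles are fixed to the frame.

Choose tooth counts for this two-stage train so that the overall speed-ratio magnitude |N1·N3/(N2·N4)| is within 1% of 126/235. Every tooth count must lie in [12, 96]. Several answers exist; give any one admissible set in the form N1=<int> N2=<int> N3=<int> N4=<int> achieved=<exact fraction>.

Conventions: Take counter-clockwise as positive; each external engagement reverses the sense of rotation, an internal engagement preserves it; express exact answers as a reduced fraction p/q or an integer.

N1=14 N2=15 N3=27 N4=47 achieved=126/235

class = fixed-axis compound train [2-stage, 126/235 wanted]
target = 126/235 in lowest terms: an exact hit needs N1·N3 = k·126 and N2·N4 = k·235 for one integer k, every count in [12, 96]; additionally prefer no 1:1 stage (N1 ≠ N2, N3 ≠ N4)
k = 1…2: no 1:1-free in-range split of k·126 and k·235 into factor pairs; take k = 3
k = 3: N1·N3 = 378 = 14·27, N2·N4 = 705 = 15·47
achieved = 14·27/(15·47) = 126/235; |achieved − target| = 0 ≤ 63/11750 ✓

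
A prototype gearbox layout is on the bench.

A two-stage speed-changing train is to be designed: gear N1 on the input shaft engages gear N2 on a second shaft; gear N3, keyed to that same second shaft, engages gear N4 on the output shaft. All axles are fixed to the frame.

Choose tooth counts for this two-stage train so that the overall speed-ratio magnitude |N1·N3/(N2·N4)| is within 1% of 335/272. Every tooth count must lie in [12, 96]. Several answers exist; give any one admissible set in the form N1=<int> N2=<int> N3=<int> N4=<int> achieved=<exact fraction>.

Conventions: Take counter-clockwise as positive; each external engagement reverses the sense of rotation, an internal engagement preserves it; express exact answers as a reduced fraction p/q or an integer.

design class (target 335/272): fixed-axis compound train
target = 335/272 in lowest terms: an exact hit needs N1·N3 = k·335 and N2·N4 = k·272 for one integer k, every count in [12, 96]; additionally prefer no 1:1 stage (N1 ≠ N2, N3 ≠ N4)
k = 1…2: no 1:1-free in-range split of k·335 and k·272 into factor pairs; take k = 3
k = 3: N1·N3 = 1005 = 15·67, N2·N4 = 816 = 12·68
achieved = 15·67/(12·68) = 335/272; |achieved − target| = 0 ≤ 67/5440 ✓

N1=15 N2=12 N3=67 N4=68 achieved=335/272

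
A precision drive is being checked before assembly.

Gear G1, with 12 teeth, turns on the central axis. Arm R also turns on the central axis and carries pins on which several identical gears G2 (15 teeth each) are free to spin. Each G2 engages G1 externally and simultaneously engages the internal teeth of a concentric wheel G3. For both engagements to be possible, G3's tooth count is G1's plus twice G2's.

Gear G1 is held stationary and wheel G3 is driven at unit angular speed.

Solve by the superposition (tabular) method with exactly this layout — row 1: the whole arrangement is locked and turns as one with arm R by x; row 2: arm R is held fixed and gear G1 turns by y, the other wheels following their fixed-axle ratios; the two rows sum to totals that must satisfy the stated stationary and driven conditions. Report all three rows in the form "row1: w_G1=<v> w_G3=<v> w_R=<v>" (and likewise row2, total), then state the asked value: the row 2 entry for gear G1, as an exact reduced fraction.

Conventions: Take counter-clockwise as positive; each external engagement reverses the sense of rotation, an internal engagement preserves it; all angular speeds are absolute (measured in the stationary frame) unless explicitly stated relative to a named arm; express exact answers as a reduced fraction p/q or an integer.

recognized (axles ride arm R): planetary set, 12/15/42 teeth
row 1 (train locked, turned with arm): all members turn x
row 2: sun turns y, ring = −(12/42)·y, arm 0
boundary: total ω_sun = x + y = 0 and total ω_ring = x − (12/42)·y = 1  ⇒  y = -7/9, x = 7/9
row 2 ring = −(12/42)·(-7/9) = 2/9
totals (row 1 + row 2): sun 7/9 + (-7/9) = 0, ring 7/9 + 2/9 = 1, arm 7/9 + 0 = 7/9
asked cell (row2, sun) = -7/9

row1: w_G1=7/9 w_G3=7/9 w_R=7/9
row2: w_G1=-7/9 w_G3=2/9 w_R=0
total: w_G1=0 w_G3=1 w_R=7/9
asked value: -7/9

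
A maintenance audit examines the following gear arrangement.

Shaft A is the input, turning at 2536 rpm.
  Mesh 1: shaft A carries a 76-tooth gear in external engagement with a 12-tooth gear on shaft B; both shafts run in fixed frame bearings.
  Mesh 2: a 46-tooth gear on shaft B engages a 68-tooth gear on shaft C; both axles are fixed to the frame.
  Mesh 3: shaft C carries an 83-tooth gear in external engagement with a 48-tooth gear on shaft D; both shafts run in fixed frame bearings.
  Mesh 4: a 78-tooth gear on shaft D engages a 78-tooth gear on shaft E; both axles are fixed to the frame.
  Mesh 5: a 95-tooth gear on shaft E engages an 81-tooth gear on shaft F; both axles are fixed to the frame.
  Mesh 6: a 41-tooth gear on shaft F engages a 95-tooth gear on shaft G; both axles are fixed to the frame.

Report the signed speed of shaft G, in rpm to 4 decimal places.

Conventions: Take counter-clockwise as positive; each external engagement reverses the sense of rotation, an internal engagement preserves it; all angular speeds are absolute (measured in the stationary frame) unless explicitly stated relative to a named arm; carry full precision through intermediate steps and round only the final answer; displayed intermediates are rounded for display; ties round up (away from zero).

topology: fixed-axis compound train — 6 meshes, A→G
mesh 1 [76T→12T]: ω = 2536.0000×76/12 = 16061.3333 rpm, sense flips to −
mesh 2 [46T→68T]: ω = 16061.3333×46/68 = 10865.0196 rpm, sense flips to +
mesh 3 [83T→48T]: ω = 10865.0196×83/48 = 18787.4297 rpm, sense flips to −
mesh 4 [78T→78T]: ω = 18787.4297×78/78 = 18787.4297 rpm, sense flips to +
mesh 5 [95T→81T]: ω = 18787.4297×95/81 = 22034.6398 rpm, sense flips to −
mesh 6 [41T→95T]: ω = 22034.6398×41/95 = 9509.6867 rpm, sense flips to +
signed output speed = +9509.6867 rpm

+9509.6867 rpm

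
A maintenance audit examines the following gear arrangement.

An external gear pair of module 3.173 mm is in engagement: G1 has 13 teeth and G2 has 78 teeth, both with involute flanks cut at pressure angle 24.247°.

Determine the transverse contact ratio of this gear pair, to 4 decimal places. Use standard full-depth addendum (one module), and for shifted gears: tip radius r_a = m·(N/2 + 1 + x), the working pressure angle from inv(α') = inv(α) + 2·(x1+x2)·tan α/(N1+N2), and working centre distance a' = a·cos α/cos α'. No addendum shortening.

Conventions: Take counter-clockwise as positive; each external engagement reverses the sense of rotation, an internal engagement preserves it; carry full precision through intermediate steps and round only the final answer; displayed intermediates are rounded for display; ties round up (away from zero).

class = single-mesh tooth geometry [involute pair 13T × 78T, m = 3.173]
base radii: r_b1 = 18.805080, r_b2 = 112.830479
tip radii: r_a1 = 23.797500, r_a2 = 126.920000
no profile shift: α' = α, a' = a
action lengths: √(r_a1²−r_b1²) = 14.583895, √(r_a2²−r_b2²) = 58.120302
base pitch p_b = π·m·cos α = 9.088908
CR = (14.583895 + 58.120302 − 144.371500·sin 24.24700°)/9.088908 = 1.475974
contact ratio ≈ 1.4760

1.4760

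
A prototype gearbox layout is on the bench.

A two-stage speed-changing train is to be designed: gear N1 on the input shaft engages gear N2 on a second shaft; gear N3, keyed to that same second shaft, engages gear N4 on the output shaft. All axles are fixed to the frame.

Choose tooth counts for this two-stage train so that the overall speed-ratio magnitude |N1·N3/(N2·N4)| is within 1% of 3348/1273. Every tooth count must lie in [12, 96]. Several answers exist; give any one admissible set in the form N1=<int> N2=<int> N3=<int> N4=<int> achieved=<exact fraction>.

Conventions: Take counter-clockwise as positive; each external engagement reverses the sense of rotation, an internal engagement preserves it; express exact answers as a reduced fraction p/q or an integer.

N1=36 N2=19 N3=93 N4=67 achieved=3348/1273

class = fixed-axis compound train [2-stage, 3348/1273 wanted]
target = 3348/1273 in lowest terms: an exact hit needs N1·N3 = k·3348 and N2·N4 = k·1273 for one integer k, every count in [12, 96]; additionally prefer no 1:1 stage (N1 ≠ N2, N3 ≠ N4)
k = 1: N1·N3 = 3348 = 36·93, N2·N4 = 1273 = 19·67
achieved = 36·93/(19·67) = 3348/1273; |achieved − target| = 0 ≤ 837/31825 ✓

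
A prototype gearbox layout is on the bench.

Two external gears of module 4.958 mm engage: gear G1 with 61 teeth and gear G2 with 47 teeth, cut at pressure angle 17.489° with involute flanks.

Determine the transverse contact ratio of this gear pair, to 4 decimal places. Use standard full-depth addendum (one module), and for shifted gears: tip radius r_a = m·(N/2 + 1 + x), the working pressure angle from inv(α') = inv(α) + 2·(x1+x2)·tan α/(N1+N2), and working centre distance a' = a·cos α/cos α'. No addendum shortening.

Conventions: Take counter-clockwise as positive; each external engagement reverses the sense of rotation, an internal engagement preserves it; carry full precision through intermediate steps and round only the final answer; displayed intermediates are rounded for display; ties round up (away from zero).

topology: single-mesh involute geometry — m = 4.958, 61T/47T pair
base radii: r_b1 = 144.228851, r_b2 = 111.127147
tip radii: r_a1 = 156.177000, r_a2 = 121.471000
no profile shift: α' = α, a' = a
action lengths: √(r_a1²−r_b1²) = 59.910716, √(r_a2²−r_b2²) = 49.050596
base pitch p_b = π·m·cos α = 14.856010
CR = (59.910716 + 49.050596 − 267.732000·sin 17.48900°)/14.856010 = 1.918535
contact ratio ≈ 1.9185

1.9185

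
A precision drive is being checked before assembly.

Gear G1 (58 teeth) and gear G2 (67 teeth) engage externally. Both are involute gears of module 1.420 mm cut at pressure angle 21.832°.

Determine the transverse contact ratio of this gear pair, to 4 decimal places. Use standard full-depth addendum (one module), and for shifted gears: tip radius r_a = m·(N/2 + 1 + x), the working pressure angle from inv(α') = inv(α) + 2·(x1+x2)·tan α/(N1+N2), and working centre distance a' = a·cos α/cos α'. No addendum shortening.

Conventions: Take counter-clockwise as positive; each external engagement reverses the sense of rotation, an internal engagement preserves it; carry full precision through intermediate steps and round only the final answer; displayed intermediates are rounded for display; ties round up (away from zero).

1.6931

single-mesh involute tooth geometry (58T engaging 67T at module 1.420)
base radii: r_b1 = 38.226499, r_b2 = 44.158197
tip radii: r_a1 = 42.600000, r_a2 = 48.990000
no profile shift: α' = α, a' = a
action lengths: √(r_a1²−r_b1²) = 18.801456, √(r_a2²−r_b2²) = 21.214941
base pitch p_b = π·m·cos α = 4.141107
CR = (18.801456 + 21.214941 − 88.750000·sin 21.83200°)/4.141107 = 1.693143
contact ratio ≈ 1.6931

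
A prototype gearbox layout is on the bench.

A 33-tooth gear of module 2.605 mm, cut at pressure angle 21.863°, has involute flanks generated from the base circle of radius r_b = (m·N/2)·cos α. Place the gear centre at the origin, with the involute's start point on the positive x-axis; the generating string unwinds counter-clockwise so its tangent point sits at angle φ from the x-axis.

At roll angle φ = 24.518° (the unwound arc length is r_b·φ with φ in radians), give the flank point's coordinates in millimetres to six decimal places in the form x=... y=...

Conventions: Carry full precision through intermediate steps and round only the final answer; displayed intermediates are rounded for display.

x=43.377894 y=1.022982

topology: single-mesh involute geometry — m = 2.605, N = 33
pitch radius r_p = m·N/2 = 2.605·33/2 = 42.982500
base radius r_b = r_p·cos α = 42.982500·cos 21.863° = 39.891066
roll angle φ = 24.518° = 0.42791983 rad
x = r_b·(cos φ + φ·sin φ) = 43.377894
y = r_b·(sin φ − φ·cos φ) = 1.022982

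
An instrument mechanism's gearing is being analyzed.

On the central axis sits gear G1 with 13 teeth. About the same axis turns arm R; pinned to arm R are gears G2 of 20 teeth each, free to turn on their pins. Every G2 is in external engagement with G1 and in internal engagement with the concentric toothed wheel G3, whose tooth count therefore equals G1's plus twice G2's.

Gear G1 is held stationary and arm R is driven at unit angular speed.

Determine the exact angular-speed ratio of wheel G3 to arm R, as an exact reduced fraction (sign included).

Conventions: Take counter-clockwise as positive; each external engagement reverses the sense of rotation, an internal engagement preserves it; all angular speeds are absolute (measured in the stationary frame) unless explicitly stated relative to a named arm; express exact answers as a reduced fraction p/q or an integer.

66/53

recognized (axles ride arm R): planetary set, 13/20/53 teeth
ring teeth: 13 + 2·20 = 53
13(ω_sun−ω_arm) = −53(ω_ring−ω_arm),  ω_sun = 0, ω_arm = 1
ω_ring = 1 − (13/53)(0−1) = 66/53
ω_out/ω_in = 66/53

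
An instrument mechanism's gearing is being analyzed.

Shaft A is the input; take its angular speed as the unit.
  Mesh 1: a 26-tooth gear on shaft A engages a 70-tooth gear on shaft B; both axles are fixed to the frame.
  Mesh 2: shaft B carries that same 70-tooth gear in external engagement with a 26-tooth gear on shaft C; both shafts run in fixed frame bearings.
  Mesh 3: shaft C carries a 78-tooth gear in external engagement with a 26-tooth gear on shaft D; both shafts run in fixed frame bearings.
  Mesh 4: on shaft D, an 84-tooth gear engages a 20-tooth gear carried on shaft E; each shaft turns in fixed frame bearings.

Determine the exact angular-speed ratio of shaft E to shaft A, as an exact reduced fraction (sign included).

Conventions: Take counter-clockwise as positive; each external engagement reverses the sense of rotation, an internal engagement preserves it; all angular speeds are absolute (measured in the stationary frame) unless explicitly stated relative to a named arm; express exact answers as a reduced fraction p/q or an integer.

class = fixed-axis compound train [4 meshes; 4 ratios multiply, 4 sense flips]
mesh 1 [26T→70T]: running ratio 13/35, sense −
mesh 2 [70T→26T]: running ratio 1, sense +
mesh 3 [78T→26T]: running ratio 3, sense −
mesh 4 [84T→20T]: running ratio 63/5, sense +
ω_out/ω_in = 63/5

63/5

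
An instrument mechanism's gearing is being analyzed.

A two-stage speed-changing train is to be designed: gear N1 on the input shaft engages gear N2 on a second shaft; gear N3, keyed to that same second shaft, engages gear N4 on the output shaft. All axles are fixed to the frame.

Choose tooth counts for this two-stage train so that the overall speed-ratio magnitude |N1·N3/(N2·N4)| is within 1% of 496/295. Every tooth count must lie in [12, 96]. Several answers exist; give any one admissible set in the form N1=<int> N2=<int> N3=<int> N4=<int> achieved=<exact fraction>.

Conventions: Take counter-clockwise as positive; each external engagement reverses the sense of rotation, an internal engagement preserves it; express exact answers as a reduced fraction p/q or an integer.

N1=16 N2=15 N3=93 N4=59 achieved=496/295

topology: fixed-axis compound train — 2 stages, target 496/295
target = 496/295 in lowest terms: an exact hit needs N1·N3 = k·496 and N2·N4 = k·295 for one integer k, every count in [12, 96]; additionally prefer no 1:1 stage (N1 ≠ N2, N3 ≠ N4)
k = 1…2: no 1:1-free in-range split of k·496 and k·295 into factor pairs; take k = 3
k = 3: N1·N3 = 1488 = 16·93, N2·N4 = 885 = 15·59
achieved = 16·93/(15·59) = 496/295; |achieved − target| = 0 ≤ 124/7375 ✓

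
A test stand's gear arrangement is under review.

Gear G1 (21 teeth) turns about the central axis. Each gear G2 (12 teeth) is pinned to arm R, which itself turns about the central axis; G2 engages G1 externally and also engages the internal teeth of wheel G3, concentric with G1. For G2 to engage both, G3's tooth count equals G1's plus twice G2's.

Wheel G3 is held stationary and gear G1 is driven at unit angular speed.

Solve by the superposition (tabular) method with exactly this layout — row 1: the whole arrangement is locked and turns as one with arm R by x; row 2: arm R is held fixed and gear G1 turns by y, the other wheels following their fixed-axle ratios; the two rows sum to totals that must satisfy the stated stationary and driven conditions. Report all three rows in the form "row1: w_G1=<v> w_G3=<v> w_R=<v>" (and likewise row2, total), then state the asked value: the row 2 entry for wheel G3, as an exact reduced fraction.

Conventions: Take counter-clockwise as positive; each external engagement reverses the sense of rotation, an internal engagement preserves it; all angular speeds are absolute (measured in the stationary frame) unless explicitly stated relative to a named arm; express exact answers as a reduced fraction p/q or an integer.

row1: w_G1=7/22 w_G3=7/22 w_R=7/22
row2: w_G1=15/22 w_G3=-7/22 w_R=0
total: w_G1=1 w_G3=0 w_R=7/22
asked value: -7/22

topology: planetary set — G1 21T / G2 12T / G3 45T, arm = carrier (Willis)
row 1 — lock + rotate with arm: ω_sun = ω_ring = ω_arm = x
row 2: sun turns y, ring = −(21/45)·y, arm 0
boundary: total ω_ring = x − (21/45)·y = 0 and total ω_sun = x + y = 1  ⇒  y = 15/22, x = 7/22
row 2 ring = −(21/45)·15/22 = -7/22
totals (row 1 + row 2): sun 7/22 + 15/22 = 1, ring 7/22 + (-7/22) = 0, arm 7/22 + 0 = 7/22
asked cell (row2, ring) = -7/22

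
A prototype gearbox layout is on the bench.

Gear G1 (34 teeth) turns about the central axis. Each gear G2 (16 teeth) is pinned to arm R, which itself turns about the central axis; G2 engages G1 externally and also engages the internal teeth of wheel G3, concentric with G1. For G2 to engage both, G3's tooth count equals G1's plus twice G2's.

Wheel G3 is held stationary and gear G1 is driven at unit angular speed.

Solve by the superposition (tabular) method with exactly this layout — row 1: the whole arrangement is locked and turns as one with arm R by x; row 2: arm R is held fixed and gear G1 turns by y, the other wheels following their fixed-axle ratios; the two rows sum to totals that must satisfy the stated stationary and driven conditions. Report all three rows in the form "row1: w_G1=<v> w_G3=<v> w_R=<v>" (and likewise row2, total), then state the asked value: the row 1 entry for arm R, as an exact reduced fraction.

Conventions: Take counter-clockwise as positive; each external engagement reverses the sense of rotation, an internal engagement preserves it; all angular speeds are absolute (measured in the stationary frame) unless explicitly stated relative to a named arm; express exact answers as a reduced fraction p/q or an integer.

topology: planetary set — G1 34T / G2 16T / G3 66T, arm = carrier (Willis)
superposition row 1 [locked train]: every member turns x
row 2: sun turns y, ring = −(34/66)·y, arm 0
boundary: total ω_ring = x − (34/66)·y = 0 and total ω_sun = x + y = 1  ⇒  y = 33/50, x = 17/50
row 2 ring = −(34/66)·33/50 = -17/50
totals (row 1 + row 2): sun 17/50 + 33/50 = 1, ring 17/50 + (-17/50) = 0, arm 17/50 + 0 = 17/50
asked cell (row1, arm) = 17/50

row1: w_G1=17/50 w_G3=17/50 w_R=17/50
row2: w_G1=33/50 w_G3=-17/50 w_R=0
total: w_G1=1 w_G3=0 w_R=17/50
asked value: 17/50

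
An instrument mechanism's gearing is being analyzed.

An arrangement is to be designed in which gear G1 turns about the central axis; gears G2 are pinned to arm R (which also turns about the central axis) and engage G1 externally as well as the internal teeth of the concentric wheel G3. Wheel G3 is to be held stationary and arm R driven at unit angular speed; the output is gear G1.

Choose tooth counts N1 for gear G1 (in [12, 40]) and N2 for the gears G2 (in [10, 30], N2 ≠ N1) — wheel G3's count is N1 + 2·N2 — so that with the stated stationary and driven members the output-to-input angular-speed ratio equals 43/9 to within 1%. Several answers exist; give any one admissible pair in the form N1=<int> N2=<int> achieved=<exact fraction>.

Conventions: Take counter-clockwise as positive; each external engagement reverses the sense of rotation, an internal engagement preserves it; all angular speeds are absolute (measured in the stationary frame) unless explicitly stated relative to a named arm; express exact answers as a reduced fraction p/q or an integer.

N1=18 N2=25 achieved=43/9

design class (target 43/9): planetary set
Willis with ω_ring = 0: ω_sun/ω_arm = (N1+N3)/N1; set equal to 43/9  ⇒  N3/N1 = 43/9 − 1 = 34/9
N3 = N1 + 2·N2  ⇒  N2/N1 = (N3/N1 − 1)/2 = (34/9 − 1)/2 = 25/18
smallest multiple with N1 ≥ 12 and N2 ≥ 10: k = 1  ⇒  N1 = 1·18 = 18, N2 = 1·25 = 25 (N1 ≤ 40, N2 ≤ 30, N2 ≠ N1 ✓), N3 = 18 + 2·25 = 68
check: (N1+N3)/N1 with N1 = 18, N3 = 68 gives 43/9; |achieved − target| = 0 ≤ 43/900 ✓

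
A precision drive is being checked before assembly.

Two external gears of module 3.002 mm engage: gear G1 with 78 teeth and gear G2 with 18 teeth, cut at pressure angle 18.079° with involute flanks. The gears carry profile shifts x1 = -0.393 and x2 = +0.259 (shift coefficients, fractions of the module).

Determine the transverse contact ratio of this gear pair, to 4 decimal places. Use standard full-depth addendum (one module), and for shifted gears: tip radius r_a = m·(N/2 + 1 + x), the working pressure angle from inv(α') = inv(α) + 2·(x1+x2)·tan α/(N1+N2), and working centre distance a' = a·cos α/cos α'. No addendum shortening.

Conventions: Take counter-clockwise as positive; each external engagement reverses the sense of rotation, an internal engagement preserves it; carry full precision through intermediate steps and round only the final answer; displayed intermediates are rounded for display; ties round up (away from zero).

1.7225

recognized (one external pair, fixed centres): single-mesh tooth geometry, m = 3.002, N1 = 78, N2 = 18
base radii: r_b1 = 111.297805, r_b2 = 25.684109
tip radii: r_a1 = 118.900214, r_a2 = 30.797518
inv(α') = inv(18.079°) + 2·(-0.393+0.259)·tan α/(78+18) = 0.00999535  ⇒  α' = 17.57412°
a' = a·cos α / cos α' = 144.0960·cos 18.079°/cos 17.57412° = 143.688254
action lengths: √(r_a1²−r_b1²) = 41.833713, √(r_a2²−r_b2²) = 16.994519
base pitch p_b = π·m·cos α = 8.965445
CR = (41.833713 + 16.994519 − 143.688254·sin 17.57412°)/8.965445 = 1.722513
contact ratio ≈ 1.7225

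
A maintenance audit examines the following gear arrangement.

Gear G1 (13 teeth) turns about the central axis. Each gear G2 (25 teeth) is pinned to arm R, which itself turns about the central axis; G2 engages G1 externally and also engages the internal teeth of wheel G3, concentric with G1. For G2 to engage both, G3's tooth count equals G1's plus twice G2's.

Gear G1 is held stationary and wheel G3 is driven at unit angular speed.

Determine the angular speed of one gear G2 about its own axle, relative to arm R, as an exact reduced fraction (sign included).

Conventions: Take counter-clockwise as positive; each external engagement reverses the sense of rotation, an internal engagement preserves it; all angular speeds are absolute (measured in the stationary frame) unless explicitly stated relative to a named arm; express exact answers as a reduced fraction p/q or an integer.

class = planetary set [G3 = 13+2·25 = 63; Willis about the carrier]
ring teeth: 13 + 2·25 = 63
13(ω_sun−ω_arm) = −63(ω_ring−ω_arm),  ω_sun = 0, ω_ring = 1
13(0−ω_arm) = −63(1−ω_arm)  ⇒  76·ω_arm = 63  ⇒  ω_arm = 63/76
sun–planet mesh: 13·(0−63/76) = −25·(ω_p−ω_arm)  ⇒  ω_p−ω_arm = 819/1900
exact speed ratio = 819/1900

819/1900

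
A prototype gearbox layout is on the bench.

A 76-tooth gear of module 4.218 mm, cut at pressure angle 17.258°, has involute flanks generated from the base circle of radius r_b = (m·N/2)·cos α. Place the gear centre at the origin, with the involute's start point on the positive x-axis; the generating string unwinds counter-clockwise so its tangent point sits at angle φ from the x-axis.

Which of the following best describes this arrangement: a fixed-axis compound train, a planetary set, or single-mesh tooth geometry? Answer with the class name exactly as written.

single-mesh involute tooth geometry (76T wheel at module 4.218)
classification: single-mesh tooth geometry

single-mesh tooth geometry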